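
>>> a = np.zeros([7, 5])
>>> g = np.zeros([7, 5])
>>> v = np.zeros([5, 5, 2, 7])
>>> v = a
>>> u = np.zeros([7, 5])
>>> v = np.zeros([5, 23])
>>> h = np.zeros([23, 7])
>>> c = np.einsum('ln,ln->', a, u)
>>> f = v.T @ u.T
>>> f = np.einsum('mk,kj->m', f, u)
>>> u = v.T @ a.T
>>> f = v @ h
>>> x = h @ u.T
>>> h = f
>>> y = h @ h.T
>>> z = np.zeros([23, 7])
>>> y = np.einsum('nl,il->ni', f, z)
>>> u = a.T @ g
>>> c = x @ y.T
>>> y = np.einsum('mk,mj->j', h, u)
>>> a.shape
(7, 5)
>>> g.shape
(7, 5)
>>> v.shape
(5, 23)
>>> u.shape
(5, 5)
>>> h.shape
(5, 7)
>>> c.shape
(23, 5)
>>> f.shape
(5, 7)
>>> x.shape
(23, 23)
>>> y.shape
(5,)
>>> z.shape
(23, 7)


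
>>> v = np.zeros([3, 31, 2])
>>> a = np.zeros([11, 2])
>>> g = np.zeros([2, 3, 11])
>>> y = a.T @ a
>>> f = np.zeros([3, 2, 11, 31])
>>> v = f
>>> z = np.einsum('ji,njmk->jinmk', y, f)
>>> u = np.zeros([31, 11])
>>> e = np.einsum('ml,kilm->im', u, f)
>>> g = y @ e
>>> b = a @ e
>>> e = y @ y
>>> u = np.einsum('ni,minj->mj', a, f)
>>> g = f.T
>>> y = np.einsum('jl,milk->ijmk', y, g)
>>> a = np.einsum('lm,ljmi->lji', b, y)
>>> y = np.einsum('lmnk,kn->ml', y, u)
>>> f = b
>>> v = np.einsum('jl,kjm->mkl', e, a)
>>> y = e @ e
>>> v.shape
(3, 11, 2)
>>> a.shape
(11, 2, 3)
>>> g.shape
(31, 11, 2, 3)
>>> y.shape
(2, 2)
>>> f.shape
(11, 31)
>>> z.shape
(2, 2, 3, 11, 31)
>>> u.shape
(3, 31)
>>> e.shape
(2, 2)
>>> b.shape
(11, 31)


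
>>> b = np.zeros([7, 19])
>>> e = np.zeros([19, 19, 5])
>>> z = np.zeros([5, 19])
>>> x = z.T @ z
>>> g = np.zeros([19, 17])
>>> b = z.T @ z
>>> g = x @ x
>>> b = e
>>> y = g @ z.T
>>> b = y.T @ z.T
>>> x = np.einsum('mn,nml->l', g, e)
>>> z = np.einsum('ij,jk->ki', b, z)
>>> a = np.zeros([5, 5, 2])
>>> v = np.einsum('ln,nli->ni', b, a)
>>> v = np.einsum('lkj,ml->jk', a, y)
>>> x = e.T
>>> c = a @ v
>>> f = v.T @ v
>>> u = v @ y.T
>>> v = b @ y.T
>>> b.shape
(5, 5)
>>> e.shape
(19, 19, 5)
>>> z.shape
(19, 5)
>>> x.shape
(5, 19, 19)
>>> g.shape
(19, 19)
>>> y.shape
(19, 5)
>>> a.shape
(5, 5, 2)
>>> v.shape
(5, 19)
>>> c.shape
(5, 5, 5)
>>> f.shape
(5, 5)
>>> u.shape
(2, 19)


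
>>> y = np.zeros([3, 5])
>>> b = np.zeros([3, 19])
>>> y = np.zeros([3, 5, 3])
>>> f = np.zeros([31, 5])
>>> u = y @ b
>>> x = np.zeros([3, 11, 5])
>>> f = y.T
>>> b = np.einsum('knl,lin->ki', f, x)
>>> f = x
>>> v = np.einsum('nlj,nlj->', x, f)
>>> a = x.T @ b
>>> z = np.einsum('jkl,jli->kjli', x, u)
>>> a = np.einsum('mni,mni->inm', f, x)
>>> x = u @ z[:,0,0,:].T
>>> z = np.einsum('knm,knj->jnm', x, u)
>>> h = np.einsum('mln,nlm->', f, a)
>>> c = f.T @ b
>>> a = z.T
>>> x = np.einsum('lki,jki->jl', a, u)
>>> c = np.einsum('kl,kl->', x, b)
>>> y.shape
(3, 5, 3)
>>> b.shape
(3, 11)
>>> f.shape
(3, 11, 5)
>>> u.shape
(3, 5, 19)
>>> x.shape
(3, 11)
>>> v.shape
()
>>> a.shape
(11, 5, 19)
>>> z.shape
(19, 5, 11)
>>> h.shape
()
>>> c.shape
()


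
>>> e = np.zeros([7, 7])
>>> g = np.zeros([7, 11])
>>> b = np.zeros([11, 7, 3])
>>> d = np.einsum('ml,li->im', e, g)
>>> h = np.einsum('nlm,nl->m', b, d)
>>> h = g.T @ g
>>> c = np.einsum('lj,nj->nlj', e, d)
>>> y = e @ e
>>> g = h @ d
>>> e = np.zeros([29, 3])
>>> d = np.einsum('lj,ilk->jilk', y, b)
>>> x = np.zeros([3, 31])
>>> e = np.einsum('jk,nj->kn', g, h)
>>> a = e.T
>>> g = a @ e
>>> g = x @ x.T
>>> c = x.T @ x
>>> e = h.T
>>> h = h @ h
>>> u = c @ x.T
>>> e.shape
(11, 11)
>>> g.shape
(3, 3)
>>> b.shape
(11, 7, 3)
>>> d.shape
(7, 11, 7, 3)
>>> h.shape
(11, 11)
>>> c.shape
(31, 31)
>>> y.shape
(7, 7)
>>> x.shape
(3, 31)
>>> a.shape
(11, 7)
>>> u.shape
(31, 3)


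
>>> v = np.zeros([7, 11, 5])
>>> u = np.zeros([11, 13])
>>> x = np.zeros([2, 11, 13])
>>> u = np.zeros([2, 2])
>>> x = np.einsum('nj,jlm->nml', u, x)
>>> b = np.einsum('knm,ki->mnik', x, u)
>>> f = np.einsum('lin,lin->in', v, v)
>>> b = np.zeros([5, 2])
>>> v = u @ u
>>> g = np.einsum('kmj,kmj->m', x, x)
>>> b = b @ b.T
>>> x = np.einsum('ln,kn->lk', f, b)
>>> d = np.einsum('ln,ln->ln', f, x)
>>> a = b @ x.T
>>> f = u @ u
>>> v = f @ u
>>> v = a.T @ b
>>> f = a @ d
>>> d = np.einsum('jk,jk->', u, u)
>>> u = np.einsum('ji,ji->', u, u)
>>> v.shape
(11, 5)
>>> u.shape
()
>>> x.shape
(11, 5)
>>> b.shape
(5, 5)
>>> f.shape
(5, 5)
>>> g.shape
(13,)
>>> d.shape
()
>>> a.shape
(5, 11)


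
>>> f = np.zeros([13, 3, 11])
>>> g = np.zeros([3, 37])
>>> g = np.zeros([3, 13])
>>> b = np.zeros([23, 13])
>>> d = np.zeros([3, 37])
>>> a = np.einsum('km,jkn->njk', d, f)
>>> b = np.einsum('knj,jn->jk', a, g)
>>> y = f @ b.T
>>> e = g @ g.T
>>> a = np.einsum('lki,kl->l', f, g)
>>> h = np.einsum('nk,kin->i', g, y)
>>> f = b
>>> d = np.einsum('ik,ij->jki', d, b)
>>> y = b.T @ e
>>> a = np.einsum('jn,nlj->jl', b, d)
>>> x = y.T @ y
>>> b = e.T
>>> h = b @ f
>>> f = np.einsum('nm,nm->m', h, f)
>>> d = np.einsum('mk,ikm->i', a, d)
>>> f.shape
(11,)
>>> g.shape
(3, 13)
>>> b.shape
(3, 3)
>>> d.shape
(11,)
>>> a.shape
(3, 37)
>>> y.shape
(11, 3)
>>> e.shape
(3, 3)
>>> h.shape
(3, 11)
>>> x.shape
(3, 3)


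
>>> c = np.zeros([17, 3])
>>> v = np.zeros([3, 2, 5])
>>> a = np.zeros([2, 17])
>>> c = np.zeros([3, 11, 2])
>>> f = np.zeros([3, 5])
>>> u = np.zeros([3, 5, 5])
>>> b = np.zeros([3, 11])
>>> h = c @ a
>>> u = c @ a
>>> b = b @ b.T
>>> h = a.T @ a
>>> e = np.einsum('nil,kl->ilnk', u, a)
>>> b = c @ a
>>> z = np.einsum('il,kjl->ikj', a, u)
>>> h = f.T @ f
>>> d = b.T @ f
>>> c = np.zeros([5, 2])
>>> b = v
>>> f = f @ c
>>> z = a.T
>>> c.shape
(5, 2)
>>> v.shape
(3, 2, 5)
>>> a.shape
(2, 17)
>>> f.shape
(3, 2)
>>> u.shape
(3, 11, 17)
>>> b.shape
(3, 2, 5)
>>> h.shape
(5, 5)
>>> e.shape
(11, 17, 3, 2)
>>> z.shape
(17, 2)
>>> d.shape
(17, 11, 5)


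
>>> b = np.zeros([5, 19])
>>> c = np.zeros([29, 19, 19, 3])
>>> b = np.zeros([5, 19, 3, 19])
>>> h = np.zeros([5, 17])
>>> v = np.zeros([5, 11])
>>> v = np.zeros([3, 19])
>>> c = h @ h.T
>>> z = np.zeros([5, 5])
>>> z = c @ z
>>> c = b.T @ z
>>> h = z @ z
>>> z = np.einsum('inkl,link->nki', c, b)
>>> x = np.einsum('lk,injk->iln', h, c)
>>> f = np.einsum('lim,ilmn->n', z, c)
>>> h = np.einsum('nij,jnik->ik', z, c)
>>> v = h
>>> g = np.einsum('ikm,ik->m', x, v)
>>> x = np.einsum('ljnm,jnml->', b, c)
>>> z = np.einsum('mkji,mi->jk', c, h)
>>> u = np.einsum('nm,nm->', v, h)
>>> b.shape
(5, 19, 3, 19)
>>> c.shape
(19, 3, 19, 5)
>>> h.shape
(19, 5)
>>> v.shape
(19, 5)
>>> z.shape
(19, 3)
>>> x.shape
()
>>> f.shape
(5,)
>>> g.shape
(3,)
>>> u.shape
()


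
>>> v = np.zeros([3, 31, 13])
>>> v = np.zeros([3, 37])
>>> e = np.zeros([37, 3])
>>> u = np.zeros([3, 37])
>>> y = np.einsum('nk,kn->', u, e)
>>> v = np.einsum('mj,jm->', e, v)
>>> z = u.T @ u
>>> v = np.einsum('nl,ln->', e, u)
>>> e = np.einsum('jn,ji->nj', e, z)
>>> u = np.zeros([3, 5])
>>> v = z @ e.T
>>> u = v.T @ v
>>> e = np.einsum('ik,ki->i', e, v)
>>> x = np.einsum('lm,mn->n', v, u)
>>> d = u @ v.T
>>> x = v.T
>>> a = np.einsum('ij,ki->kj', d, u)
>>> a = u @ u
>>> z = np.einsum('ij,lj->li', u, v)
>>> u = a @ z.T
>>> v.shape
(37, 3)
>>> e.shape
(3,)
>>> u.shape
(3, 37)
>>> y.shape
()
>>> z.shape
(37, 3)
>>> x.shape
(3, 37)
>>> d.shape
(3, 37)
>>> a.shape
(3, 3)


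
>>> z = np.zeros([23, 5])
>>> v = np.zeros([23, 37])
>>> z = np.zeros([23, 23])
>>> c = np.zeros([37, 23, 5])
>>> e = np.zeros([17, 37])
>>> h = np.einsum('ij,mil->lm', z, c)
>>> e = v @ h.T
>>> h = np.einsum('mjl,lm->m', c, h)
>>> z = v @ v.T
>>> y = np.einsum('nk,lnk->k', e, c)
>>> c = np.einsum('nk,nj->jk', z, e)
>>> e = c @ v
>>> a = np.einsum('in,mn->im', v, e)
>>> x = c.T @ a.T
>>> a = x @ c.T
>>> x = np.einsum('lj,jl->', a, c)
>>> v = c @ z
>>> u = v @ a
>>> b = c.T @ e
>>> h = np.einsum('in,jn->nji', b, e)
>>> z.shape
(23, 23)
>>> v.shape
(5, 23)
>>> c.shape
(5, 23)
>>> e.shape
(5, 37)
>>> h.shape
(37, 5, 23)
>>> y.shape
(5,)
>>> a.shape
(23, 5)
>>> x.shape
()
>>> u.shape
(5, 5)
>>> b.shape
(23, 37)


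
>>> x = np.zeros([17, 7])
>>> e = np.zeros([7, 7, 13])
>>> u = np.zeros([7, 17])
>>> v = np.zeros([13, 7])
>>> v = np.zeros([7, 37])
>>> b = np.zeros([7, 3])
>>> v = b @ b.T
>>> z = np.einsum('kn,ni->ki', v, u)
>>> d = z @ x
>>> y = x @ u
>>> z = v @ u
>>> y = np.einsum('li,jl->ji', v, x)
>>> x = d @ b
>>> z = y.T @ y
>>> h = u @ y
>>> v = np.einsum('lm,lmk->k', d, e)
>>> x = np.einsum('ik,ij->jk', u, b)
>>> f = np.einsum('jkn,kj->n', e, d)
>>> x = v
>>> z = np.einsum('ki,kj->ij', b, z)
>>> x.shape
(13,)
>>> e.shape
(7, 7, 13)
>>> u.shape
(7, 17)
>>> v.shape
(13,)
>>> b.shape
(7, 3)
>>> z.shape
(3, 7)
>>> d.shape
(7, 7)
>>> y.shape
(17, 7)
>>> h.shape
(7, 7)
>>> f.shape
(13,)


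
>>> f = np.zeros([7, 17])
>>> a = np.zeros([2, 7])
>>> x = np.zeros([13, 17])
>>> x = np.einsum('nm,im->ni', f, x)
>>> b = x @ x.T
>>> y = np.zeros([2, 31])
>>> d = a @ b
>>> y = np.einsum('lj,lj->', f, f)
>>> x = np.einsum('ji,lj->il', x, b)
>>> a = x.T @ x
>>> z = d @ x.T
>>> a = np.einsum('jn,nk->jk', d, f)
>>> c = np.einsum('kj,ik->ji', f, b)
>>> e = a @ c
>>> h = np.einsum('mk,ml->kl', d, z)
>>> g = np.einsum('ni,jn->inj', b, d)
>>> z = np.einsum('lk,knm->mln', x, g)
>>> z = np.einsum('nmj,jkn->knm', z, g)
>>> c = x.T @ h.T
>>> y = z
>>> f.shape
(7, 17)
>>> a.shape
(2, 17)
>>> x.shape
(13, 7)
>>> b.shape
(7, 7)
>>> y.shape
(7, 2, 13)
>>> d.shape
(2, 7)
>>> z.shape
(7, 2, 13)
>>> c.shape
(7, 7)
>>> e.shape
(2, 7)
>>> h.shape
(7, 13)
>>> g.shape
(7, 7, 2)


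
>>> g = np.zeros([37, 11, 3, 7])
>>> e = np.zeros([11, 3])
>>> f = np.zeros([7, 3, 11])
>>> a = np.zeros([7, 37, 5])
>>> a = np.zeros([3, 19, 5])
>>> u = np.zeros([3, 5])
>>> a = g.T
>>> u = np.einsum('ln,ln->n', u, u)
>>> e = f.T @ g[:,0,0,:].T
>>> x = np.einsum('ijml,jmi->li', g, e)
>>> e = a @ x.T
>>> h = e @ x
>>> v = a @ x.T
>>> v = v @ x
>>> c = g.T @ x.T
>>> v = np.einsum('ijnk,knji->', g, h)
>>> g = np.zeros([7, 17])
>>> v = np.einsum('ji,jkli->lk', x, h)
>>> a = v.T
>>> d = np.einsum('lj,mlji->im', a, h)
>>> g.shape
(7, 17)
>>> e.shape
(7, 3, 11, 7)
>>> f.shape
(7, 3, 11)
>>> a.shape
(3, 11)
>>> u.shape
(5,)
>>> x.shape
(7, 37)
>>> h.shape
(7, 3, 11, 37)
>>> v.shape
(11, 3)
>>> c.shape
(7, 3, 11, 7)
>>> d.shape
(37, 7)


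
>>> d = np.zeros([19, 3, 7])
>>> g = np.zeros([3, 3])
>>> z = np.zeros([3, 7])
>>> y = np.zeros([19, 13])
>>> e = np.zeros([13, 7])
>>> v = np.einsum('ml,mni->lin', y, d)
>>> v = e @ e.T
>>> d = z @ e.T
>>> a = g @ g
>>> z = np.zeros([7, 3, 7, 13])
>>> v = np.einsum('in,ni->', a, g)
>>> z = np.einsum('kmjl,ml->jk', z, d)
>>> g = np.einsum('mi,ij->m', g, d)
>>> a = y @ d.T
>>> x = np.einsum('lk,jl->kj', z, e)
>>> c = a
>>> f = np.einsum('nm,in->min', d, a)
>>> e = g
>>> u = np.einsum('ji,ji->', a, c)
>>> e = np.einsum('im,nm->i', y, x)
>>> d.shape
(3, 13)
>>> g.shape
(3,)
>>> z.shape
(7, 7)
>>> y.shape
(19, 13)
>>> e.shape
(19,)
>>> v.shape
()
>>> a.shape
(19, 3)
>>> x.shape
(7, 13)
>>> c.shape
(19, 3)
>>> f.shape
(13, 19, 3)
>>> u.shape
()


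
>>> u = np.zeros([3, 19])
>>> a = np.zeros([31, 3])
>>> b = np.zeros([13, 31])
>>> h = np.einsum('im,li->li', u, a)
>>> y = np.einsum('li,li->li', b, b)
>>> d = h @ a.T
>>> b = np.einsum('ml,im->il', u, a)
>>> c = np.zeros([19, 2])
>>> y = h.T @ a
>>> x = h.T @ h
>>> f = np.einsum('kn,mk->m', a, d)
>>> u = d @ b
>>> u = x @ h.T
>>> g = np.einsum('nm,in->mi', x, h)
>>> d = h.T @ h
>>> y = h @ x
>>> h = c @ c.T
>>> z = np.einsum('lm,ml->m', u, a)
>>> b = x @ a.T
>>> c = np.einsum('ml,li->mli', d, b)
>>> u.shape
(3, 31)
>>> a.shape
(31, 3)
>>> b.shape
(3, 31)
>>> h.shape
(19, 19)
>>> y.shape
(31, 3)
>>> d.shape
(3, 3)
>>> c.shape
(3, 3, 31)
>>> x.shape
(3, 3)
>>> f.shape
(31,)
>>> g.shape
(3, 31)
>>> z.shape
(31,)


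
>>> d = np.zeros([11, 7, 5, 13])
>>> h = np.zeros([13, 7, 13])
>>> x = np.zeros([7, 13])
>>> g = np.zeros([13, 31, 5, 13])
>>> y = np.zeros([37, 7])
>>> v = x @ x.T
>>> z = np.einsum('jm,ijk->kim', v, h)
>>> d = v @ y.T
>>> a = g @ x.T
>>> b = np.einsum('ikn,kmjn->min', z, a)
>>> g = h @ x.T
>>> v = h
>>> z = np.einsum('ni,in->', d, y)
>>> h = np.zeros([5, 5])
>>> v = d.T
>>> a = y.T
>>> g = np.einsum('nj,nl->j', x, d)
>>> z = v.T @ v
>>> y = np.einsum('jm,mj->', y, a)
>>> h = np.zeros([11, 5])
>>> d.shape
(7, 37)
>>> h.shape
(11, 5)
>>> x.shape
(7, 13)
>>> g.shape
(13,)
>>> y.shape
()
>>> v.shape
(37, 7)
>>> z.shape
(7, 7)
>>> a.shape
(7, 37)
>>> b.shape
(31, 13, 7)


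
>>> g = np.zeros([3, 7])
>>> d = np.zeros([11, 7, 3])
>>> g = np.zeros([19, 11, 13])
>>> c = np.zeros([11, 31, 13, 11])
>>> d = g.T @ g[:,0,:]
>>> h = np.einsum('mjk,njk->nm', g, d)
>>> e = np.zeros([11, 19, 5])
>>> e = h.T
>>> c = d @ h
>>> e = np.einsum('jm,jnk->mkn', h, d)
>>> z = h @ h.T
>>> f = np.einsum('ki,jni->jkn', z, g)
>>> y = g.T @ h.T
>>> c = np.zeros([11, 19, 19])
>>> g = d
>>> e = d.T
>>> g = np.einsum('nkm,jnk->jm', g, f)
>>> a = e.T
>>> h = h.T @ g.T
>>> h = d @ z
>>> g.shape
(19, 13)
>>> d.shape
(13, 11, 13)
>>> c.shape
(11, 19, 19)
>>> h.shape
(13, 11, 13)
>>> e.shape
(13, 11, 13)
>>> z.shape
(13, 13)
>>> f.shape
(19, 13, 11)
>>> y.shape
(13, 11, 13)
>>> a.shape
(13, 11, 13)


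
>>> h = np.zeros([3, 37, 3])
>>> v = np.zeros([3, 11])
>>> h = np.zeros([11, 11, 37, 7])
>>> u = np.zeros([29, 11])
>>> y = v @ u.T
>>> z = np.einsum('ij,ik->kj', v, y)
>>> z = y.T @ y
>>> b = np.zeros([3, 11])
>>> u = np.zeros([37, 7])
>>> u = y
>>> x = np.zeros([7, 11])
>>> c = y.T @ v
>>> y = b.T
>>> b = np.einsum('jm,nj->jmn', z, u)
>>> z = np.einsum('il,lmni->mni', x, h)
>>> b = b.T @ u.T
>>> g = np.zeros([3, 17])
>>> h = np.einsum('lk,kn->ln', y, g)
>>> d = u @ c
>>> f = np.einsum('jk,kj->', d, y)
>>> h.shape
(11, 17)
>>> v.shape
(3, 11)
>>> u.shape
(3, 29)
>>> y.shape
(11, 3)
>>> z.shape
(11, 37, 7)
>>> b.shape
(3, 29, 3)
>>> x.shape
(7, 11)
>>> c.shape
(29, 11)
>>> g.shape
(3, 17)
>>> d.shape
(3, 11)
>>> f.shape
()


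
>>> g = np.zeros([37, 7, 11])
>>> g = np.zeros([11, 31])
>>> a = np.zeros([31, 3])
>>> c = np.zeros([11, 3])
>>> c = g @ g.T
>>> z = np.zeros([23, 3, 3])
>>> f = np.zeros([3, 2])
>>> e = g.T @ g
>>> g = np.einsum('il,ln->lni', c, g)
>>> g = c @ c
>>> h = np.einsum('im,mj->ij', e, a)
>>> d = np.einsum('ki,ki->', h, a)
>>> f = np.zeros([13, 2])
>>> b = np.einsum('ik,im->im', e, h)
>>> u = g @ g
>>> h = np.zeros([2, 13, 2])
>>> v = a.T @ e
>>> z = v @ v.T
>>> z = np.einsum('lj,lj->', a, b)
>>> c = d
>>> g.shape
(11, 11)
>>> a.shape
(31, 3)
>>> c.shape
()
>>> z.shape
()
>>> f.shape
(13, 2)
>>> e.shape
(31, 31)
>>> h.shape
(2, 13, 2)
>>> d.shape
()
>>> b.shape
(31, 3)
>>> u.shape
(11, 11)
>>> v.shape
(3, 31)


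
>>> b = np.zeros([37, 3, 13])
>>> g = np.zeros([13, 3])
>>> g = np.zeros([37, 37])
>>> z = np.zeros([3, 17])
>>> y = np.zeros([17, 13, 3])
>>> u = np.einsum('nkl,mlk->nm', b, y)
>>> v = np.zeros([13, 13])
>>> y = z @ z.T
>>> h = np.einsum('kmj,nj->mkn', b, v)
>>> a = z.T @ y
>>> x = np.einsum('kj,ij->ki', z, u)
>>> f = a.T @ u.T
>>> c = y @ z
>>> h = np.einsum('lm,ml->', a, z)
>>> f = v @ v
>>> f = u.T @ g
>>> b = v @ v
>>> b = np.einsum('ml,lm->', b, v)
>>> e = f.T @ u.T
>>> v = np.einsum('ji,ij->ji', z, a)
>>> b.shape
()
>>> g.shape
(37, 37)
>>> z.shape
(3, 17)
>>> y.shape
(3, 3)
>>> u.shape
(37, 17)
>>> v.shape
(3, 17)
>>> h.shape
()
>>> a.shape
(17, 3)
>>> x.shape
(3, 37)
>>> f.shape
(17, 37)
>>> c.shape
(3, 17)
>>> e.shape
(37, 37)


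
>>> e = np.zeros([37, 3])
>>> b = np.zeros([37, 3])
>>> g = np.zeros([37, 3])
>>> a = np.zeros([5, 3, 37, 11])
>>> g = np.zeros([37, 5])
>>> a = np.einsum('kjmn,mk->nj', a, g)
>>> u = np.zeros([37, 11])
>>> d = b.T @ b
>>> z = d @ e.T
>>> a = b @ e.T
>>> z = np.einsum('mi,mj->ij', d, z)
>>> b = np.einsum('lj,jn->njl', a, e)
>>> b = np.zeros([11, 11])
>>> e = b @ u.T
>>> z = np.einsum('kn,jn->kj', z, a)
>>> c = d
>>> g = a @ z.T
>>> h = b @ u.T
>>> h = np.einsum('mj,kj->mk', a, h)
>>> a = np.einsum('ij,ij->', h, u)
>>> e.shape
(11, 37)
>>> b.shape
(11, 11)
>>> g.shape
(37, 3)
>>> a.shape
()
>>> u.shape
(37, 11)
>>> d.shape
(3, 3)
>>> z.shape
(3, 37)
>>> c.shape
(3, 3)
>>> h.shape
(37, 11)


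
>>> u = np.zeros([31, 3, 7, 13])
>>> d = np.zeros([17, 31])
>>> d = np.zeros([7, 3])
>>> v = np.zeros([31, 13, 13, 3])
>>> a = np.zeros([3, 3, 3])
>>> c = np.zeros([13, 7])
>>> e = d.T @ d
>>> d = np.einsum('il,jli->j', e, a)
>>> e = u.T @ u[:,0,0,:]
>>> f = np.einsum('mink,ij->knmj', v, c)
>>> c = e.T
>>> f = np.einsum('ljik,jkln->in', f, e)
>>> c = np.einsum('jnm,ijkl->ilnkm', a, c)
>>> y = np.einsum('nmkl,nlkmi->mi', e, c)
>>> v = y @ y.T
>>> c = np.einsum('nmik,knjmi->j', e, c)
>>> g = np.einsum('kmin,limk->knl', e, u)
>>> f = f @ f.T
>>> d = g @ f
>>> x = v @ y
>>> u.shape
(31, 3, 7, 13)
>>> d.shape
(13, 13, 31)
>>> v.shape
(7, 7)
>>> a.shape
(3, 3, 3)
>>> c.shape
(3,)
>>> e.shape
(13, 7, 3, 13)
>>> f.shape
(31, 31)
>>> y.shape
(7, 3)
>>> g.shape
(13, 13, 31)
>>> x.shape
(7, 3)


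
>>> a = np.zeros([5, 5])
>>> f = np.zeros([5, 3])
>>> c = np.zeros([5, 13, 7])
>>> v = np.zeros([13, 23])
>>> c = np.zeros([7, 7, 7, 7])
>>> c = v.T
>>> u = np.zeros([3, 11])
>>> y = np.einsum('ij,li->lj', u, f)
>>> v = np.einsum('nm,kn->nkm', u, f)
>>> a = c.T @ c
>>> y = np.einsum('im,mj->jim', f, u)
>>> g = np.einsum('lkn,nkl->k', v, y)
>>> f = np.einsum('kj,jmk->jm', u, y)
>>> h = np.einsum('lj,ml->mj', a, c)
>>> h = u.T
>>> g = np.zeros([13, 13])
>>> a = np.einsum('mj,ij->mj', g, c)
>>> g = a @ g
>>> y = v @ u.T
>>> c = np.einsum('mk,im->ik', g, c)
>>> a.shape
(13, 13)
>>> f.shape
(11, 5)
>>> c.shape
(23, 13)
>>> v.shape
(3, 5, 11)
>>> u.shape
(3, 11)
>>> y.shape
(3, 5, 3)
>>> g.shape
(13, 13)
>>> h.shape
(11, 3)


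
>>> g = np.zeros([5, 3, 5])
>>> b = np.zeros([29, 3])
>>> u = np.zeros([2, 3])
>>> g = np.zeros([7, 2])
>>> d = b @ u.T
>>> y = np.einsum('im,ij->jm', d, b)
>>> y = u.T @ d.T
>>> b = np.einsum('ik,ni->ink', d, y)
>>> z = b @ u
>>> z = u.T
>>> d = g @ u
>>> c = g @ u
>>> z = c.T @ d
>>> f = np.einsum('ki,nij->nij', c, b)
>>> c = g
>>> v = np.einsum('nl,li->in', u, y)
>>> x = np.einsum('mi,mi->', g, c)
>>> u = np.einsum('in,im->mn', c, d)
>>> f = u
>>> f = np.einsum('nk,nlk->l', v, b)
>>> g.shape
(7, 2)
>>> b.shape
(29, 3, 2)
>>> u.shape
(3, 2)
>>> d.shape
(7, 3)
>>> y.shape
(3, 29)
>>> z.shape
(3, 3)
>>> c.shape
(7, 2)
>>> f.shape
(3,)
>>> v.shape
(29, 2)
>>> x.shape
()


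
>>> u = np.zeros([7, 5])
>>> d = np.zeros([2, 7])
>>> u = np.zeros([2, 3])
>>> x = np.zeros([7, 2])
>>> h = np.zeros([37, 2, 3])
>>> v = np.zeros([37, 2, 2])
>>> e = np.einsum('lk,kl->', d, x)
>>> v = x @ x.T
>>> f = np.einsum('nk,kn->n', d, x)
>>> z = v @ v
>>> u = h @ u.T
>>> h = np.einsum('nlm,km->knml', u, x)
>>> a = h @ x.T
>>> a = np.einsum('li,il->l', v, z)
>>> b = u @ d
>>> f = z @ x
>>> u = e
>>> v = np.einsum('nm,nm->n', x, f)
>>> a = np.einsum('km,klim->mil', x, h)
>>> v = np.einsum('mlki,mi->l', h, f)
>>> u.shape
()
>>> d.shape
(2, 7)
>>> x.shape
(7, 2)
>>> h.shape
(7, 37, 2, 2)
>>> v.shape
(37,)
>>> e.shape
()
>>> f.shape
(7, 2)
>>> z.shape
(7, 7)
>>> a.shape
(2, 2, 37)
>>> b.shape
(37, 2, 7)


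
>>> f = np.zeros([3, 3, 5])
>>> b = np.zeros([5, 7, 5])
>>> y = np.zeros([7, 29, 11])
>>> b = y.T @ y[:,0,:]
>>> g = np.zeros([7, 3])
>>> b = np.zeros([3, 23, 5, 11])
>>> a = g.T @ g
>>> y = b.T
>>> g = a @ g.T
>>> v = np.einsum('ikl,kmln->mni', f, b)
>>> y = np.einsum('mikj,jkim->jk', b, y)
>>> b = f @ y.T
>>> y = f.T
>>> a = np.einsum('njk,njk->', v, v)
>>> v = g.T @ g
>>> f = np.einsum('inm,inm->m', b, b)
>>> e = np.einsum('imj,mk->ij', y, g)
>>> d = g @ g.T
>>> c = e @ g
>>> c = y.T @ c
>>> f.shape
(11,)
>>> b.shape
(3, 3, 11)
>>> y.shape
(5, 3, 3)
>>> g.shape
(3, 7)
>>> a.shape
()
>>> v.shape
(7, 7)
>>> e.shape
(5, 3)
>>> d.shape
(3, 3)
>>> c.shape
(3, 3, 7)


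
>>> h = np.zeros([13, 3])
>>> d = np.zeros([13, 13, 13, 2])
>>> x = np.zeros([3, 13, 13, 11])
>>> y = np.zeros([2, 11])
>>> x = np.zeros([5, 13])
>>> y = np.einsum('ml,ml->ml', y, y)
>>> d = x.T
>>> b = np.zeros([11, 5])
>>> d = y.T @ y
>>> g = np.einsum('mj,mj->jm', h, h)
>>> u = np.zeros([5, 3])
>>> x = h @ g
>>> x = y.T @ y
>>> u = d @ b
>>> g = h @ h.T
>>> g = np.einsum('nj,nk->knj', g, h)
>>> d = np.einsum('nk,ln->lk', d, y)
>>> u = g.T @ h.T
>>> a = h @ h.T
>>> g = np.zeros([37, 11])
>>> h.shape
(13, 3)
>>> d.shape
(2, 11)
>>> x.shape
(11, 11)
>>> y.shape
(2, 11)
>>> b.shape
(11, 5)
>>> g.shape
(37, 11)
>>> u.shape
(13, 13, 13)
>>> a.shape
(13, 13)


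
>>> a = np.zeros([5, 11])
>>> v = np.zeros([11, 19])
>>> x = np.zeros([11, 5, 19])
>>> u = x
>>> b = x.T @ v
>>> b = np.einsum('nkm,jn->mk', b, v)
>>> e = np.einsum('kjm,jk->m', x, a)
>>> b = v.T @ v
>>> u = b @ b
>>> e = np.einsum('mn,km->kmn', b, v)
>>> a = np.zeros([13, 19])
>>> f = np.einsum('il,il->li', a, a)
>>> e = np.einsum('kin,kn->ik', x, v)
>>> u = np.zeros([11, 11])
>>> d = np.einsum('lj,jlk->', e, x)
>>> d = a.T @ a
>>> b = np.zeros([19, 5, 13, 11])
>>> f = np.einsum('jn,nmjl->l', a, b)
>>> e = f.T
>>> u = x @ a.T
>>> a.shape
(13, 19)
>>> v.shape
(11, 19)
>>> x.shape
(11, 5, 19)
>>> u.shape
(11, 5, 13)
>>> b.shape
(19, 5, 13, 11)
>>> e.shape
(11,)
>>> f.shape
(11,)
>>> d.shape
(19, 19)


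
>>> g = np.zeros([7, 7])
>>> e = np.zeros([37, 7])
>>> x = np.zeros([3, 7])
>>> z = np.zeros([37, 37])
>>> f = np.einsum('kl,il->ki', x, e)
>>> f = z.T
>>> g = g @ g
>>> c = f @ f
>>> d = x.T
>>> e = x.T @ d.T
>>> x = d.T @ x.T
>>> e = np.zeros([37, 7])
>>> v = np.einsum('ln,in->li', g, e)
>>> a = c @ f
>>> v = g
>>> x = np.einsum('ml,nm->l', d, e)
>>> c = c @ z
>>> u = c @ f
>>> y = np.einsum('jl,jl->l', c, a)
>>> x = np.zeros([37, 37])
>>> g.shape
(7, 7)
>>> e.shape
(37, 7)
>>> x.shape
(37, 37)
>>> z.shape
(37, 37)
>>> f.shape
(37, 37)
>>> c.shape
(37, 37)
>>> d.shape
(7, 3)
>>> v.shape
(7, 7)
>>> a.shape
(37, 37)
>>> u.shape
(37, 37)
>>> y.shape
(37,)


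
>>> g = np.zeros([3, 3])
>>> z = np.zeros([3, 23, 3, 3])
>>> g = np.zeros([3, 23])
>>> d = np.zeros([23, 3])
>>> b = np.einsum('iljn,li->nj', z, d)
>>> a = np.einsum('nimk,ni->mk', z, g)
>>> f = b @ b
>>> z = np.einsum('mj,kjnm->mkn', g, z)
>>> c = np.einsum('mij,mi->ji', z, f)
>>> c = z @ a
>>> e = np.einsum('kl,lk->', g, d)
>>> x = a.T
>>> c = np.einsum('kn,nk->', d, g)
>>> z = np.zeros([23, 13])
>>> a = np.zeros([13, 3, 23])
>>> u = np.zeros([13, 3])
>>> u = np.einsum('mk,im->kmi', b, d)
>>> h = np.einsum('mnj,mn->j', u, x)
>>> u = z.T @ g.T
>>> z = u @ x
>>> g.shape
(3, 23)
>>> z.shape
(13, 3)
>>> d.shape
(23, 3)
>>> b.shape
(3, 3)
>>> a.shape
(13, 3, 23)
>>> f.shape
(3, 3)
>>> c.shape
()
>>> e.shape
()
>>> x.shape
(3, 3)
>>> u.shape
(13, 3)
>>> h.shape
(23,)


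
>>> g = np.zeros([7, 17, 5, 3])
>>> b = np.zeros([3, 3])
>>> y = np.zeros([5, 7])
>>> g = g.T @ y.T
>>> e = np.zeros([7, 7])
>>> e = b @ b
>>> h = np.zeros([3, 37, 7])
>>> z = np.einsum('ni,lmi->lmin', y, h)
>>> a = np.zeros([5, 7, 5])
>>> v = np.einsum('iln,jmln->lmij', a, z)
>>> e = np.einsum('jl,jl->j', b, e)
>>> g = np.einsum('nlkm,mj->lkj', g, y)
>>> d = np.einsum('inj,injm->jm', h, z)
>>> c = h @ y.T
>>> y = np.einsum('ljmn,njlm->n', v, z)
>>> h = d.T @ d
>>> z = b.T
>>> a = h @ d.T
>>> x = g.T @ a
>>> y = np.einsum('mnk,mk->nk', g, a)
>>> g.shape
(5, 17, 7)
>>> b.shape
(3, 3)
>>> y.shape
(17, 7)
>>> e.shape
(3,)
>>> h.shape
(5, 5)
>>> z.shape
(3, 3)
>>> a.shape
(5, 7)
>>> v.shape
(7, 37, 5, 3)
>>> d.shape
(7, 5)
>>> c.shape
(3, 37, 5)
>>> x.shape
(7, 17, 7)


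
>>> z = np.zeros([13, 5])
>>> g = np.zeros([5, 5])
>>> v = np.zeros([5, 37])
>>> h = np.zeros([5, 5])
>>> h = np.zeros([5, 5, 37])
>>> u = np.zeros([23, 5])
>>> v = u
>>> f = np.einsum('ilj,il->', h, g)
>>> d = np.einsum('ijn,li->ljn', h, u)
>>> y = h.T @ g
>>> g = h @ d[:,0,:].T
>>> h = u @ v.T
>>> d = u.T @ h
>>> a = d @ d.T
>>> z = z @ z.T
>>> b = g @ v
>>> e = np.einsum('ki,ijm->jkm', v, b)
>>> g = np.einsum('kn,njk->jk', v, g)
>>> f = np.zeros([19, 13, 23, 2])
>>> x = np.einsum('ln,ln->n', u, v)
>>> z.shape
(13, 13)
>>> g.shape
(5, 23)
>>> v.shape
(23, 5)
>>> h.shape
(23, 23)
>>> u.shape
(23, 5)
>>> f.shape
(19, 13, 23, 2)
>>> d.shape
(5, 23)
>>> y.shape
(37, 5, 5)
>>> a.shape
(5, 5)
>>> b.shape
(5, 5, 5)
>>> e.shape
(5, 23, 5)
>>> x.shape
(5,)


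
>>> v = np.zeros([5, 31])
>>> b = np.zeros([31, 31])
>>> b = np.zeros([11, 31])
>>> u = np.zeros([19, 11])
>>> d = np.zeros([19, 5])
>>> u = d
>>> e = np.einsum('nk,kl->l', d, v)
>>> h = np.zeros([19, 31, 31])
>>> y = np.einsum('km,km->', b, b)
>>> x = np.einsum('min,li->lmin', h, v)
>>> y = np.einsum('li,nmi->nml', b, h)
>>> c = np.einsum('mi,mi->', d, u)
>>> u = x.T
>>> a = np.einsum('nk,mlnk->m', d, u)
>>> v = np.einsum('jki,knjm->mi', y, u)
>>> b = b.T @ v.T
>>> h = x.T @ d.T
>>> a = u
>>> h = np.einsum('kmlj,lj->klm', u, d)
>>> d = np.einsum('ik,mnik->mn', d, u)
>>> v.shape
(5, 11)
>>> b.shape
(31, 5)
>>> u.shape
(31, 31, 19, 5)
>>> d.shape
(31, 31)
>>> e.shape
(31,)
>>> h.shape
(31, 19, 31)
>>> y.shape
(19, 31, 11)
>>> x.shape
(5, 19, 31, 31)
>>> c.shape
()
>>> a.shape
(31, 31, 19, 5)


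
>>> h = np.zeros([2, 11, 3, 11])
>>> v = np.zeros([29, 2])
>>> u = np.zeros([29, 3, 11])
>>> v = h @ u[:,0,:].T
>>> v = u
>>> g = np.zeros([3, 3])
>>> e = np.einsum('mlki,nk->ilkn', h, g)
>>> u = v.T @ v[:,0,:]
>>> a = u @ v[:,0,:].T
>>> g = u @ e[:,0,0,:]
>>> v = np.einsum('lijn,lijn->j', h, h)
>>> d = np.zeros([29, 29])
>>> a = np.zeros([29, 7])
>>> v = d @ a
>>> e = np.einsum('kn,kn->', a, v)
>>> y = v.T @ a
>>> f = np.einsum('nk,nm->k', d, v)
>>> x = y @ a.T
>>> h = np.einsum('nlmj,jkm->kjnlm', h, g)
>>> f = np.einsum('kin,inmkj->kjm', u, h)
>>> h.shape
(3, 11, 2, 11, 3)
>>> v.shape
(29, 7)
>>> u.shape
(11, 3, 11)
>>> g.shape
(11, 3, 3)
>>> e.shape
()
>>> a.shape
(29, 7)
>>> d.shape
(29, 29)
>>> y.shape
(7, 7)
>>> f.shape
(11, 3, 2)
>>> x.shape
(7, 29)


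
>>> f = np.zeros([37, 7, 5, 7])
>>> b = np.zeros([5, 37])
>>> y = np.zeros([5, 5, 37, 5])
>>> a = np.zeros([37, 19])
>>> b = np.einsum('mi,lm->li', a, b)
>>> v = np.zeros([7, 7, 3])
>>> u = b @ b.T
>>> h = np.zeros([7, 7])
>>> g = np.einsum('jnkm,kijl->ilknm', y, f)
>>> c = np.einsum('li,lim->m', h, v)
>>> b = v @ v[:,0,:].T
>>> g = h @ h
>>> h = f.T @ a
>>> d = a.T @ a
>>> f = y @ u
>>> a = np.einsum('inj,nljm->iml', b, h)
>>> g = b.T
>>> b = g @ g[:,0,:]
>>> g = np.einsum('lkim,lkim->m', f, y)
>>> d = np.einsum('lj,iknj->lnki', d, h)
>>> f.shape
(5, 5, 37, 5)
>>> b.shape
(7, 7, 7)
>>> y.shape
(5, 5, 37, 5)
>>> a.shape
(7, 19, 5)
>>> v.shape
(7, 7, 3)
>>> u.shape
(5, 5)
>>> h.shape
(7, 5, 7, 19)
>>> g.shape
(5,)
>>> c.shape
(3,)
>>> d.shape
(19, 7, 5, 7)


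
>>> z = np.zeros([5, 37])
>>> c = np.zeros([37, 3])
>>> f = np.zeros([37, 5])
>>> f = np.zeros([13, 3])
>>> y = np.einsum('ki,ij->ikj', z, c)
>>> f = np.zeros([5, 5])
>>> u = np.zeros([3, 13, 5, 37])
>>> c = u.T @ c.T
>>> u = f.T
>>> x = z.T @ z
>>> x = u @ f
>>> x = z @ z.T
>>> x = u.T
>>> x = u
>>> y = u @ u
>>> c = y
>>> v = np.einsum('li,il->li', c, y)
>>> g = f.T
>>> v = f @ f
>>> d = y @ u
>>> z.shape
(5, 37)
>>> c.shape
(5, 5)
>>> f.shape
(5, 5)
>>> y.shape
(5, 5)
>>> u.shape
(5, 5)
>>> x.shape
(5, 5)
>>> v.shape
(5, 5)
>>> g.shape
(5, 5)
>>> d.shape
(5, 5)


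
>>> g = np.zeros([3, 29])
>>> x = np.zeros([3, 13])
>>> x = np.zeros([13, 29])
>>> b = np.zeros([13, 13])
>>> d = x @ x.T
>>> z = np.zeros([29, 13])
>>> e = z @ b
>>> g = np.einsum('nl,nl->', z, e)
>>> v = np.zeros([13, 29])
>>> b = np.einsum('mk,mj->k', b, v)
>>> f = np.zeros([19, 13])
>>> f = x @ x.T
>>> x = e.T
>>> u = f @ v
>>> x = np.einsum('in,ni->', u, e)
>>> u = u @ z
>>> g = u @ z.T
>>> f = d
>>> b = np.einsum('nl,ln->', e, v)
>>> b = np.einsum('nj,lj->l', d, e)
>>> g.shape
(13, 29)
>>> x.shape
()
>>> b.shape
(29,)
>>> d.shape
(13, 13)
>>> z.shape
(29, 13)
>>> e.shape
(29, 13)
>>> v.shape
(13, 29)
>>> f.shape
(13, 13)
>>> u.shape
(13, 13)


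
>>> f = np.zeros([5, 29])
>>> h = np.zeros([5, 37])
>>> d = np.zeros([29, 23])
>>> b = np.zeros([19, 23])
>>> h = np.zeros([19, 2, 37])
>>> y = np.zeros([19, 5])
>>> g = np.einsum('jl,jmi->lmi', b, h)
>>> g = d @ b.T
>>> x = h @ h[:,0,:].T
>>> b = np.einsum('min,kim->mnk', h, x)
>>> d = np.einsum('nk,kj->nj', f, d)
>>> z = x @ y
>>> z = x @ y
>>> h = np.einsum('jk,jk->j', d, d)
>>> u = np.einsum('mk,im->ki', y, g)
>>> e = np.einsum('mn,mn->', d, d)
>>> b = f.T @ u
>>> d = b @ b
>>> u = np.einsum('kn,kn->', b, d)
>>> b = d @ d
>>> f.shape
(5, 29)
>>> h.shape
(5,)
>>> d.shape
(29, 29)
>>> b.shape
(29, 29)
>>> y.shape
(19, 5)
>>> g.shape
(29, 19)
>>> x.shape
(19, 2, 19)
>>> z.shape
(19, 2, 5)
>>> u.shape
()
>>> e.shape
()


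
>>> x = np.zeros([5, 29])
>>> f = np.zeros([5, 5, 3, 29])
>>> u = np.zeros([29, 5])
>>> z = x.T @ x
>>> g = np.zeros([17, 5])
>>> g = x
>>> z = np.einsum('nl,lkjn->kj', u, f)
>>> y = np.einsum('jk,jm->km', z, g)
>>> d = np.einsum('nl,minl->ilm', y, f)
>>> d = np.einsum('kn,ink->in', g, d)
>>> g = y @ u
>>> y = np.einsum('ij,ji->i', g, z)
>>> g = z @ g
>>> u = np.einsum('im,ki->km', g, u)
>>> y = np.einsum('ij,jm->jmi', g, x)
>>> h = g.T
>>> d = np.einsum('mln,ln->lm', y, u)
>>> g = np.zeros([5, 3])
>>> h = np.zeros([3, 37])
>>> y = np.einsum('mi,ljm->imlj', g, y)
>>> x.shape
(5, 29)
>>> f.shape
(5, 5, 3, 29)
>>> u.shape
(29, 5)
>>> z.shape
(5, 3)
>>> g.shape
(5, 3)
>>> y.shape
(3, 5, 5, 29)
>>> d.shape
(29, 5)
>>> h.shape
(3, 37)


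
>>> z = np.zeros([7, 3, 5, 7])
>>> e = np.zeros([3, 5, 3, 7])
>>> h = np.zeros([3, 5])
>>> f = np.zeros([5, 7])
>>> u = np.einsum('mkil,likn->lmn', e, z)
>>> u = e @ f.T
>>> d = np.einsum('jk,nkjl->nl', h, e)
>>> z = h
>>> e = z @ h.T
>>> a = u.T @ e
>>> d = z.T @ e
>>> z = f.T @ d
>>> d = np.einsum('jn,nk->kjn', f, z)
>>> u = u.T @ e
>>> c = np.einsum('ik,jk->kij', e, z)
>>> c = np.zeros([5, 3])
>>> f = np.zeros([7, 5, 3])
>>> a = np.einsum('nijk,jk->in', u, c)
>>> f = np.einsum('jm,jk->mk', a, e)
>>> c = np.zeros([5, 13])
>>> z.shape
(7, 3)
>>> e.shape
(3, 3)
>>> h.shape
(3, 5)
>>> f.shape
(5, 3)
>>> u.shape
(5, 3, 5, 3)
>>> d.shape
(3, 5, 7)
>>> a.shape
(3, 5)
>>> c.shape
(5, 13)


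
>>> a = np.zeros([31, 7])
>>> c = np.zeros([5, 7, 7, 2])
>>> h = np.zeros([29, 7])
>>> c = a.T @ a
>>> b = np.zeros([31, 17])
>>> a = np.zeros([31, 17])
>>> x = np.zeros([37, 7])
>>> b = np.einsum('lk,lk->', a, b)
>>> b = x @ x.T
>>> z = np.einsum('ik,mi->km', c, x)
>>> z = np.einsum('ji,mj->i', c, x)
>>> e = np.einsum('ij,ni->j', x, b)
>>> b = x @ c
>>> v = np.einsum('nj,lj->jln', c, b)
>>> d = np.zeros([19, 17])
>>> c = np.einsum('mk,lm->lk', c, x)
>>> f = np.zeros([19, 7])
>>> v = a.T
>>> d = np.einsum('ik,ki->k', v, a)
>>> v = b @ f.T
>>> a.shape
(31, 17)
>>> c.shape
(37, 7)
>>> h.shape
(29, 7)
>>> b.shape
(37, 7)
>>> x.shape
(37, 7)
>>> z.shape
(7,)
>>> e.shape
(7,)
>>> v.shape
(37, 19)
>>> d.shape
(31,)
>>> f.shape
(19, 7)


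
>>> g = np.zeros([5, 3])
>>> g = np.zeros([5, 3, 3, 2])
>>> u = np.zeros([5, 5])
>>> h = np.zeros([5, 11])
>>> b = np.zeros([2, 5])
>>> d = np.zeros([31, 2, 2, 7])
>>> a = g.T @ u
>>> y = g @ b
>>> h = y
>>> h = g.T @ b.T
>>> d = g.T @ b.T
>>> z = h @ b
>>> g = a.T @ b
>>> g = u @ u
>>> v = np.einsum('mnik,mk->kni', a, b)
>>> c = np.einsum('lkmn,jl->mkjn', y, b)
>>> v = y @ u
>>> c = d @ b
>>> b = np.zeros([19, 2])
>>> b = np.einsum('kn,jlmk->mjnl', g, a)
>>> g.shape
(5, 5)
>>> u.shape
(5, 5)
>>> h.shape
(2, 3, 3, 2)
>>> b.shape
(3, 2, 5, 3)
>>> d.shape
(2, 3, 3, 2)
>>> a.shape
(2, 3, 3, 5)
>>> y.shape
(5, 3, 3, 5)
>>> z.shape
(2, 3, 3, 5)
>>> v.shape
(5, 3, 3, 5)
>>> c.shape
(2, 3, 3, 5)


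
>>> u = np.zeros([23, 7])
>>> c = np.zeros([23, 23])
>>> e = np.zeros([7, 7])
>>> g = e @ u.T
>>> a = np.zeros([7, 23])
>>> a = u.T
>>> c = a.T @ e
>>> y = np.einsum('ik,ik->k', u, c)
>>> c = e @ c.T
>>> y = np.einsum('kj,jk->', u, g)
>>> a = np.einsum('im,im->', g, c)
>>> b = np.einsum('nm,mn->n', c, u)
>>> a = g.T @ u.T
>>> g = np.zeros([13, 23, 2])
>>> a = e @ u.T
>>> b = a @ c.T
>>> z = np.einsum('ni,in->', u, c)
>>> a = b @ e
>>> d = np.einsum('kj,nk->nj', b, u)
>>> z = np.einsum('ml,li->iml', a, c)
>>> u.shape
(23, 7)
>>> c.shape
(7, 23)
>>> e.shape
(7, 7)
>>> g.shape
(13, 23, 2)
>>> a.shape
(7, 7)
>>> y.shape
()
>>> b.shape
(7, 7)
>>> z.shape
(23, 7, 7)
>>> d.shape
(23, 7)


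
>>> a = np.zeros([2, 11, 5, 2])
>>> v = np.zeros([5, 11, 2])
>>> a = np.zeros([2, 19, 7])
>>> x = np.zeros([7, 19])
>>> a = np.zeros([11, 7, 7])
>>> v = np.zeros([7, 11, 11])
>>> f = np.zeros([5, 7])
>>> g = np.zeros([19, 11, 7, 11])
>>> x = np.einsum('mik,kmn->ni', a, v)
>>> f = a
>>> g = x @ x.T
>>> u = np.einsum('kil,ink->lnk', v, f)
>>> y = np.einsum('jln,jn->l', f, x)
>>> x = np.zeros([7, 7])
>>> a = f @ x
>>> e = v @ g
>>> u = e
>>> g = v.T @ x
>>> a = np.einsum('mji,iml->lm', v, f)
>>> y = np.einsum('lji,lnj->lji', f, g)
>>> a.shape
(7, 7)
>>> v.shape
(7, 11, 11)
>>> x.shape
(7, 7)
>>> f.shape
(11, 7, 7)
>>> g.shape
(11, 11, 7)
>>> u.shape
(7, 11, 11)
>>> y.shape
(11, 7, 7)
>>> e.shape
(7, 11, 11)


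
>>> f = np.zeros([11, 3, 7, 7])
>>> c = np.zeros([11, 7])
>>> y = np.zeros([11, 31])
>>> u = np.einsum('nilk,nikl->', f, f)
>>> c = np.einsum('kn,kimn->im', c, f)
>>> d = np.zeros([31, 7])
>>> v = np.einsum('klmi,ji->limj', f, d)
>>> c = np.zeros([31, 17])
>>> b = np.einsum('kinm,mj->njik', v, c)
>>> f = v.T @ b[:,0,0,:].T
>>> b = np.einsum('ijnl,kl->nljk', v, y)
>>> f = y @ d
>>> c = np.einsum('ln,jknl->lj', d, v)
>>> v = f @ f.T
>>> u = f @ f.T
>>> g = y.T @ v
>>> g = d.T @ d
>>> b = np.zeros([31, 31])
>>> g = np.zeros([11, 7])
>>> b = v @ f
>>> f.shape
(11, 7)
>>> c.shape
(31, 3)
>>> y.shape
(11, 31)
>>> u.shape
(11, 11)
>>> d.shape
(31, 7)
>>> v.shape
(11, 11)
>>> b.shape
(11, 7)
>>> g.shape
(11, 7)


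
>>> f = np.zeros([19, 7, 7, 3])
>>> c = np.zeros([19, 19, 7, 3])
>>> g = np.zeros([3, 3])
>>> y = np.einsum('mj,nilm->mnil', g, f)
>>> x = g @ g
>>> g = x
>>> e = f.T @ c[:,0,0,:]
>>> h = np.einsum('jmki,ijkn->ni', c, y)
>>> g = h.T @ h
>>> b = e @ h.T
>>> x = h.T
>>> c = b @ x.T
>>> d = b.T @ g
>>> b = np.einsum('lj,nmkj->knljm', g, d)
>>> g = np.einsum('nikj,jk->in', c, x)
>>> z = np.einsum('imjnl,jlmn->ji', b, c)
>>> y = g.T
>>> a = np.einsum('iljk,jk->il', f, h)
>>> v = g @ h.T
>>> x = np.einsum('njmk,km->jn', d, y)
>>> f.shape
(19, 7, 7, 3)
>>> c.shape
(3, 7, 7, 3)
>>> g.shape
(7, 3)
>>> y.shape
(3, 7)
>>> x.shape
(7, 7)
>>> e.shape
(3, 7, 7, 3)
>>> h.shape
(7, 3)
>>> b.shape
(7, 7, 3, 3, 7)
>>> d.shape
(7, 7, 7, 3)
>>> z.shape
(3, 7)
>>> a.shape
(19, 7)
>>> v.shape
(7, 7)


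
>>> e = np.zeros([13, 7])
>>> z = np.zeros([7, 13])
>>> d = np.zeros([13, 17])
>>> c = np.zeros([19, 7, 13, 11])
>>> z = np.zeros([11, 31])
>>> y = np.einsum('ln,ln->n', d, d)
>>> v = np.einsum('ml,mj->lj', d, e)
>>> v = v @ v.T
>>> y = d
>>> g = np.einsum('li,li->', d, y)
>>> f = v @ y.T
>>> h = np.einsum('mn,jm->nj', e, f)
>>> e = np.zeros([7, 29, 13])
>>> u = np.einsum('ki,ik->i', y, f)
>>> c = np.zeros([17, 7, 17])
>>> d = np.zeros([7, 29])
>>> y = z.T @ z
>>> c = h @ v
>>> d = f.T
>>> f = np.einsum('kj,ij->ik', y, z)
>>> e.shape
(7, 29, 13)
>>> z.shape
(11, 31)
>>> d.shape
(13, 17)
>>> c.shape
(7, 17)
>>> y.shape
(31, 31)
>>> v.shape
(17, 17)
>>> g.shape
()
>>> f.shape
(11, 31)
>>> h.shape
(7, 17)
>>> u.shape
(17,)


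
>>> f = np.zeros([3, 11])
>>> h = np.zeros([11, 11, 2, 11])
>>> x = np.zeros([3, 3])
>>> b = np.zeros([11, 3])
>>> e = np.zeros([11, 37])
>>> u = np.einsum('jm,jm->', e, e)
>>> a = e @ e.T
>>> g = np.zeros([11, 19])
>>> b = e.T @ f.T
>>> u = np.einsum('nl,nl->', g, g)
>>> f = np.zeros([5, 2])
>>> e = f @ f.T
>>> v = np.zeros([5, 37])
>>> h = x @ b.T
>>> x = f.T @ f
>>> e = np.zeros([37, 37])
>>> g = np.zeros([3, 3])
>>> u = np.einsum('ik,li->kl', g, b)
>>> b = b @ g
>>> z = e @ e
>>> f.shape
(5, 2)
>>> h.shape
(3, 37)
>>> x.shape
(2, 2)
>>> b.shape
(37, 3)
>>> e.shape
(37, 37)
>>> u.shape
(3, 37)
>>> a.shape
(11, 11)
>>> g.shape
(3, 3)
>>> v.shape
(5, 37)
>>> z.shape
(37, 37)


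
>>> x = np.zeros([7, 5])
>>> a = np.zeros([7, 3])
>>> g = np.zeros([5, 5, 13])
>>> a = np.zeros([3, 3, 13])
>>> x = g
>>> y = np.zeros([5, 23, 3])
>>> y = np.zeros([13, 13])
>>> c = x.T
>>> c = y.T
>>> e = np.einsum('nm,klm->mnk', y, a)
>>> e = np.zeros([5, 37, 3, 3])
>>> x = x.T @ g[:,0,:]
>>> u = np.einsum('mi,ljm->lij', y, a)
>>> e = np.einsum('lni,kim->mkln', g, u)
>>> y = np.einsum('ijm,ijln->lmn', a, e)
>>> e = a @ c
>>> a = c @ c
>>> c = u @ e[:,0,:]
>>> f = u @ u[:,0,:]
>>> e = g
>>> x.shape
(13, 5, 13)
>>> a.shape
(13, 13)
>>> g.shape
(5, 5, 13)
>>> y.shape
(5, 13, 5)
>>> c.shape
(3, 13, 13)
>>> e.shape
(5, 5, 13)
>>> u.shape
(3, 13, 3)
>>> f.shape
(3, 13, 3)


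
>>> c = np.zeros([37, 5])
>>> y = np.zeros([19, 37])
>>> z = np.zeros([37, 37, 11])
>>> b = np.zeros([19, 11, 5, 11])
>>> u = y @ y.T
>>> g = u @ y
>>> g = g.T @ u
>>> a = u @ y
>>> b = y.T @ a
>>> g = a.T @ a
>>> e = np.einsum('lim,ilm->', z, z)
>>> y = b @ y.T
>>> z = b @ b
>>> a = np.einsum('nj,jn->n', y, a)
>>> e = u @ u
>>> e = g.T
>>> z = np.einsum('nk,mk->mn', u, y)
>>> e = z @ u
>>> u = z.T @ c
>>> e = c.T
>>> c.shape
(37, 5)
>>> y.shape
(37, 19)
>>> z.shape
(37, 19)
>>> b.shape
(37, 37)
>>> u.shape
(19, 5)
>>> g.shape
(37, 37)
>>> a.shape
(37,)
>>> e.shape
(5, 37)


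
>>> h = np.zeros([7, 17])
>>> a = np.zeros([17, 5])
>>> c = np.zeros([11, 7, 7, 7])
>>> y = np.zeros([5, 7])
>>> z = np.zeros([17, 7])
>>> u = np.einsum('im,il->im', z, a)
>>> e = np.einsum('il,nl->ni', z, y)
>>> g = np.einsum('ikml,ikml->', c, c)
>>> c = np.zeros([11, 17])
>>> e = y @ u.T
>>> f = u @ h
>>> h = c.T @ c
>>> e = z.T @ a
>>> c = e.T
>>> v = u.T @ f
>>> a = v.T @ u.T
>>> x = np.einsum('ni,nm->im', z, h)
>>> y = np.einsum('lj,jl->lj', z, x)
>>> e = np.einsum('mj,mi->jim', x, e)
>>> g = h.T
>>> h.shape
(17, 17)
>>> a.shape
(17, 17)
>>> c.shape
(5, 7)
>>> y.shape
(17, 7)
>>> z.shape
(17, 7)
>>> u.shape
(17, 7)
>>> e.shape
(17, 5, 7)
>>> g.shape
(17, 17)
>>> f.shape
(17, 17)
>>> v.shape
(7, 17)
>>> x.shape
(7, 17)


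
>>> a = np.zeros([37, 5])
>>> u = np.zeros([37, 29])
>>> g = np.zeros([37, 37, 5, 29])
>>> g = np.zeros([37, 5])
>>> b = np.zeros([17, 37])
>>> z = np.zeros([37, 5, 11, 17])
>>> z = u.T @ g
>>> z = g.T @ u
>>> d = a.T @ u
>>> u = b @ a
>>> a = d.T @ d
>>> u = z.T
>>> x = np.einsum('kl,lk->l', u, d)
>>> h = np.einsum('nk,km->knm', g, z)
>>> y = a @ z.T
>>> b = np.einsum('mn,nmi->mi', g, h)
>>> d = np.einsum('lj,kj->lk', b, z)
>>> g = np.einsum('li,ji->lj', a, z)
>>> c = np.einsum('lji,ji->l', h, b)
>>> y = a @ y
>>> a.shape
(29, 29)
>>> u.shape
(29, 5)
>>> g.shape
(29, 5)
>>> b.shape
(37, 29)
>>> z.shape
(5, 29)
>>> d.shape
(37, 5)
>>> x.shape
(5,)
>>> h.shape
(5, 37, 29)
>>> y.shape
(29, 5)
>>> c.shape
(5,)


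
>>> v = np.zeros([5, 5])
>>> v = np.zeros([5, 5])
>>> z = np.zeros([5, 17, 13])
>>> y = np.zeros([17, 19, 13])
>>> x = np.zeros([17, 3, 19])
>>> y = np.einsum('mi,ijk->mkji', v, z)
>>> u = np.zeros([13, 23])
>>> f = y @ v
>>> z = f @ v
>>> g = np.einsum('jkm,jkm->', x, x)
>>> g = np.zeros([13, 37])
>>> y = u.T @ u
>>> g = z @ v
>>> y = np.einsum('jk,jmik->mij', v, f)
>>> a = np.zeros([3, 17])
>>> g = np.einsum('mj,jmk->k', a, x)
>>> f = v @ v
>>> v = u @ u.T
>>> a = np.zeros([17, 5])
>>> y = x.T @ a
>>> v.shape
(13, 13)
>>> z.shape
(5, 13, 17, 5)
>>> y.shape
(19, 3, 5)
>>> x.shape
(17, 3, 19)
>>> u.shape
(13, 23)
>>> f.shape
(5, 5)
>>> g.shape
(19,)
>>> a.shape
(17, 5)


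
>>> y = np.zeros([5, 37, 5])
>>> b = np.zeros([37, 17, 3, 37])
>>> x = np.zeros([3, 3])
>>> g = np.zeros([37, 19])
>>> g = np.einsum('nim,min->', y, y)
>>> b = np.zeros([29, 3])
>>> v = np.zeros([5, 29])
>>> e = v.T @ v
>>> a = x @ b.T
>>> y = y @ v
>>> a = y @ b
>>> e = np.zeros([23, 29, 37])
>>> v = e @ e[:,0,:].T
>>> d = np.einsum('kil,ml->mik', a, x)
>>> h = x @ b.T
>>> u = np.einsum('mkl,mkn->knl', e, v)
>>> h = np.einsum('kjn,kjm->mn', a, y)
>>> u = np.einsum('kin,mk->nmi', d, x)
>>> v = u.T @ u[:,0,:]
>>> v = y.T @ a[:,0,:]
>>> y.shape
(5, 37, 29)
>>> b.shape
(29, 3)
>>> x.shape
(3, 3)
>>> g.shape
()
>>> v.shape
(29, 37, 3)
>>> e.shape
(23, 29, 37)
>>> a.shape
(5, 37, 3)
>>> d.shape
(3, 37, 5)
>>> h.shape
(29, 3)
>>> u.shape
(5, 3, 37)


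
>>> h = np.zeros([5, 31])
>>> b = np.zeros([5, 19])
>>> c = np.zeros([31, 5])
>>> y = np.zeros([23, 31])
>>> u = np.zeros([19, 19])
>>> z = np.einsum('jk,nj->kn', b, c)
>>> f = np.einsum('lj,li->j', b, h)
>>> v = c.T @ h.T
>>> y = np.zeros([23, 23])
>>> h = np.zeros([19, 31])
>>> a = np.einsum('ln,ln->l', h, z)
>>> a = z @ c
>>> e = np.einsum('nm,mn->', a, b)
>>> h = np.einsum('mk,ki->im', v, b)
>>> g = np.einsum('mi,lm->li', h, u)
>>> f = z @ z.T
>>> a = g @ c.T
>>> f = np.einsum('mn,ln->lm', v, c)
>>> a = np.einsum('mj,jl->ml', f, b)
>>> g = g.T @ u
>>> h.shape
(19, 5)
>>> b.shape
(5, 19)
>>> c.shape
(31, 5)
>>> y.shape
(23, 23)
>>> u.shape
(19, 19)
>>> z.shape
(19, 31)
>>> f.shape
(31, 5)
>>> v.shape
(5, 5)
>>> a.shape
(31, 19)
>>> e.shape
()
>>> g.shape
(5, 19)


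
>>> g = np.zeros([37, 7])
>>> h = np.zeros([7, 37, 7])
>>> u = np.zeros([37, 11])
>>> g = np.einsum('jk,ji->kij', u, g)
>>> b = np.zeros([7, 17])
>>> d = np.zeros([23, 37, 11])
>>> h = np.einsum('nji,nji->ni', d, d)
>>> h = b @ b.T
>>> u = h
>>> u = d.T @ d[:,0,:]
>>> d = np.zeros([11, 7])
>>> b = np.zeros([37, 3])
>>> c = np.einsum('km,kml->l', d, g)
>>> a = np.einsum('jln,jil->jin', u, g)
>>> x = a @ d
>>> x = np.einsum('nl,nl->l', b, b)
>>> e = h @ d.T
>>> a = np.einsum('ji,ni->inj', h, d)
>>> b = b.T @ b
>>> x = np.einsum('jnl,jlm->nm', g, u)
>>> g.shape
(11, 7, 37)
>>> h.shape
(7, 7)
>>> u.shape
(11, 37, 11)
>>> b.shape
(3, 3)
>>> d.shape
(11, 7)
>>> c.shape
(37,)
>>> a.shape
(7, 11, 7)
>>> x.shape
(7, 11)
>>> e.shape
(7, 11)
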